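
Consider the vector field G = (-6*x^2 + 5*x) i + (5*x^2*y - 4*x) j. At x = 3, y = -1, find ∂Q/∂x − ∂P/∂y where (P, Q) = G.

-34

∂G₂/∂x = 10*x*y - 4
∂G₁/∂y = 0
Scalar curl = 10*x*y - 4
At (3, -1): -34.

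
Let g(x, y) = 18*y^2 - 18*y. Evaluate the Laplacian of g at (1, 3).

∂²g/∂x² = 0
∂²g/∂y² = 36
∇²g = 36
At (1, 3): 36.

36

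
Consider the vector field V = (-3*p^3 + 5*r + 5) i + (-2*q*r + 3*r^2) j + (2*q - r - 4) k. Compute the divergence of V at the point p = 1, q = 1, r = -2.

-6

∂V₁/∂p = -9*p^2
∂V₂/∂q = -2*r
∂V₃/∂r = -1
∇·V = -9*p^2 - 2*r - 1
At (1, 1, -2): -6.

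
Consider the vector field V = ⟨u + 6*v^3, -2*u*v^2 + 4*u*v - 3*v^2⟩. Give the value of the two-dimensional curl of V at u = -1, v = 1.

∂V₂/∂u = -2*v^2 + 4*v
∂V₁/∂v = 18*v^2
Scalar curl = -20*v^2 + 4*v
At (-1, 1): -16.

-16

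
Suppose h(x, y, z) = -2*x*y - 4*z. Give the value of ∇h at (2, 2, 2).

(-4, -4, -4)

∂h/∂x = -2*y
∂h/∂y = -2*x
∂h/∂z = -4
∇h = (-2*y, -2*x, -4)
At (2, 2, 2): (-4, -4, -4).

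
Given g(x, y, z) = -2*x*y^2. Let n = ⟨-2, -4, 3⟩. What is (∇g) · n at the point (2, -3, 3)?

∂g/∂x = -2*y^2
∂g/∂y = -4*x*y
∂g/∂z = 0
∇g at (2, -3, 3) = (-18, 24, 0)
∇g · n = (-18)(-2) + (24)(-4) + (0)(3) = -60

-60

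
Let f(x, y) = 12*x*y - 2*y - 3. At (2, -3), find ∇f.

(-36, 22)

∂f/∂x = 12*y
∂f/∂y = 12*x - 2
∇f = (12*y, 12*x - 2)
At (2, -3): (-36, 22).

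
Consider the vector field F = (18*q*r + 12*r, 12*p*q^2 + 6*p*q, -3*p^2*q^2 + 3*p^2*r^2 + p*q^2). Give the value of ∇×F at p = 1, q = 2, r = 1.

(-8, 62, 42)

(∇×F)₁ = ∂F₃/∂q − ∂F₂/∂r = -6*p^2*q + 2*p*q
(∇×F)₂ = ∂F₁/∂r − ∂F₃/∂p = 6*p*q^2 - 6*p*r^2 - q^2 + 18*q + 12
(∇×F)₃ = ∂F₂/∂p − ∂F₁/∂q = 12*q^2 + 6*q - 18*r
∇×F = (-6*p^2*q + 2*p*q, 6*p*q^2 - 6*p*r^2 - q^2 + 18*q + 12, 12*q^2 + 6*q - 18*r)
At (1, 2, 1): (-8, 62, 42).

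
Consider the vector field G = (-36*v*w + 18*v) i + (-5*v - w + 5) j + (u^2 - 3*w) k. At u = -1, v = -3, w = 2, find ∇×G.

(1, 110, 54)

(∇×G)₁ = ∂G₃/∂v − ∂G₂/∂w = 1
(∇×G)₂ = ∂G₁/∂w − ∂G₃/∂u = -2*u - 36*v
(∇×G)₃ = ∂G₂/∂u − ∂G₁/∂v = 36*w - 18
∇×G = (1, -2*u - 36*v, 36*w - 18)
At (-1, -3, 2): (1, 110, 54).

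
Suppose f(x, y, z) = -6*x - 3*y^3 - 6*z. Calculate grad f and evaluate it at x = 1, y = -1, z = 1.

∂f/∂x = -6
∂f/∂y = -9*y^2
∂f/∂z = -6
∇f = (-6, -9*y^2, -6)
At (1, -1, 1): (-6, -9, -6).

(-6, -9, -6)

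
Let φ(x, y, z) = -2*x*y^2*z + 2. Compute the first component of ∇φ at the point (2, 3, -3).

(∇φ)_1 = ∂φ/∂x = -2*y^2*z
At (2, 3, -3): 54.

54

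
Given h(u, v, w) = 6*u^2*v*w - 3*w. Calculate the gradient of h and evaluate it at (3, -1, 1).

(-36, 54, -57)

∂h/∂u = 12*u*v*w
∂h/∂v = 6*u^2*w
∂h/∂w = 6*u^2*v - 3
∇h = (12*u*v*w, 6*u^2*w, 6*u^2*v - 3)
At (3, -1, 1): (-36, 54, -57).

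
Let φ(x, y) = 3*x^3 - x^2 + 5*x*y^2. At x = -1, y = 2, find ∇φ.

(31, -20)

∂φ/∂x = 9*x^2 - 2*x + 5*y^2
∂φ/∂y = 10*x*y
∇φ = (9*x^2 - 2*x + 5*y^2, 10*x*y)
At (-1, 2): (31, -20).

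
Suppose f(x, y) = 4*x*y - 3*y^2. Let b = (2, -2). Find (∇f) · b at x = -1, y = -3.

∂f/∂x = 4*y
∂f/∂y = 4*x - 6*y
∇f at (-1, -3) = (-12, 14)
∇f · b = (-12)(2) + (14)(-2) = -52

-52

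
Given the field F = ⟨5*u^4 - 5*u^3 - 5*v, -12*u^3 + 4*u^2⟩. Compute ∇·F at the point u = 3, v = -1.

∂F₁/∂u = 20*u^3 - 15*u^2
∂F₂/∂v = 0
∇·F = 20*u^3 - 15*u^2
At (3, -1): 405.

405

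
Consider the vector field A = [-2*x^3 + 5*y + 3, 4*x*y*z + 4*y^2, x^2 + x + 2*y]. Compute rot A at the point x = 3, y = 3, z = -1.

(∇×A)₁ = ∂A₃/∂y − ∂A₂/∂z = -4*x*y + 2
(∇×A)₂ = ∂A₁/∂z − ∂A₃/∂x = -2*x - 1
(∇×A)₃ = ∂A₂/∂x − ∂A₁/∂y = 4*y*z - 5
∇×A = (-4*x*y + 2, -2*x - 1, 4*y*z - 5)
At (3, 3, -1): (-34, -7, -17).

(-34, -7, -17)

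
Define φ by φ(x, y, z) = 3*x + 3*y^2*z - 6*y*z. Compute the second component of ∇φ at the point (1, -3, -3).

72

(∇φ)_2 = ∂φ/∂y = 6*y*z - 6*z
At (1, -3, -3): 72.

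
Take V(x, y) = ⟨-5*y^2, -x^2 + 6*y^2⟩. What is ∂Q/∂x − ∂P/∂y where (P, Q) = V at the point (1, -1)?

∂V₂/∂x = -2*x
∂V₁/∂y = -10*y
Scalar curl = -2*x + 10*y
At (1, -1): -12.

-12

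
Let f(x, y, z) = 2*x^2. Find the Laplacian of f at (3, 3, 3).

4

∂²f/∂x² = 4
∂²f/∂y² = 0
∂²f/∂z² = 0
∇²f = 4
At (3, 3, 3): 4.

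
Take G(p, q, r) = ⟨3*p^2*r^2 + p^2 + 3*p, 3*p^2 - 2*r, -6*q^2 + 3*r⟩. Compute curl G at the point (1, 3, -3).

(∇×G)₁ = ∂G₃/∂q − ∂G₂/∂r = -12*q + 2
(∇×G)₂ = ∂G₁/∂r − ∂G₃/∂p = 6*p^2*r
(∇×G)₃ = ∂G₂/∂p − ∂G₁/∂q = 6*p
∇×G = (-12*q + 2, 6*p^2*r, 6*p)
At (1, 3, -3): (-34, -18, 6).

(-34, -18, 6)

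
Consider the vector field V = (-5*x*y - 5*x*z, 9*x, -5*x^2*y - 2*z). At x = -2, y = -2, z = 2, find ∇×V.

(-20, 50, -1)

(∇×V)₁ = ∂V₃/∂y − ∂V₂/∂z = -5*x^2
(∇×V)₂ = ∂V₁/∂z − ∂V₃/∂x = 10*x*y - 5*x
(∇×V)₃ = ∂V₂/∂x − ∂V₁/∂y = 5*x + 9
∇×V = (-5*x^2, 10*x*y - 5*x, 5*x + 9)
At (-2, -2, 2): (-20, 50, -1).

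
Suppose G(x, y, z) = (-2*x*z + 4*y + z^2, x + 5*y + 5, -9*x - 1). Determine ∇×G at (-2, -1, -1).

(0, 11, -3)

(∇×G)₁ = ∂G₃/∂y − ∂G₂/∂z = 0
(∇×G)₂ = ∂G₁/∂z − ∂G₃/∂x = -2*x + 2*z + 9
(∇×G)₃ = ∂G₂/∂x − ∂G₁/∂y = -3
∇×G = (0, -2*x + 2*z + 9, -3)
At (-2, -1, -1): (0, 11, -3).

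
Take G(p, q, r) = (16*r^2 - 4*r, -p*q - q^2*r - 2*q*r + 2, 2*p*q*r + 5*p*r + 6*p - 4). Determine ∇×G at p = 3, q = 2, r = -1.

(2, -33, -2)

(∇×G)₁ = ∂G₃/∂q − ∂G₂/∂r = 2*p*r + q^2 + 2*q
(∇×G)₂ = ∂G₁/∂r − ∂G₃/∂p = -2*q*r + 27*r - 10
(∇×G)₃ = ∂G₂/∂p − ∂G₁/∂q = -q
∇×G = (2*p*r + q^2 + 2*q, -2*q*r + 27*r - 10, -q)
At (3, 2, -1): (2, -33, -2).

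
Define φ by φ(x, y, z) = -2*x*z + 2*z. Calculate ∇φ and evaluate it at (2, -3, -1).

(2, 0, -2)

∂φ/∂x = -2*z
∂φ/∂y = 0
∂φ/∂z = -2*x + 2
∇φ = (-2*z, 0, -2*x + 2)
At (2, -3, -1): (2, 0, -2).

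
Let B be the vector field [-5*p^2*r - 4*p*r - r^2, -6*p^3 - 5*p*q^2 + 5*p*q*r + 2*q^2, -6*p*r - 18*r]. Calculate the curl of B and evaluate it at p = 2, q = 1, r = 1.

(-10, -24, -72)

(∇×B)₁ = ∂B₃/∂q − ∂B₂/∂r = -5*p*q
(∇×B)₂ = ∂B₁/∂r − ∂B₃/∂p = -5*p^2 - 4*p + 4*r
(∇×B)₃ = ∂B₂/∂p − ∂B₁/∂q = -18*p^2 - 5*q^2 + 5*q*r
∇×B = (-5*p*q, -5*p^2 - 4*p + 4*r, -18*p^2 - 5*q^2 + 5*q*r)
At (2, 1, 1): (-10, -24, -72).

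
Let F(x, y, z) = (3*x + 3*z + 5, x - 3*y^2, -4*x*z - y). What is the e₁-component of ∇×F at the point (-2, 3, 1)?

-1

(∇×F)_1 = ∂F₃/∂y − ∂F₂/∂z
= -1 − (0)
= -1
At (-2, 3, 1): -1.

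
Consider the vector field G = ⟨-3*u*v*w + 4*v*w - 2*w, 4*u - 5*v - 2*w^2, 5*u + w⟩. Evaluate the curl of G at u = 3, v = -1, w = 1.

(4, -2, 9)

(∇×G)₁ = ∂G₃/∂v − ∂G₂/∂w = 4*w
(∇×G)₂ = ∂G₁/∂w − ∂G₃/∂u = -3*u*v + 4*v - 7
(∇×G)₃ = ∂G₂/∂u − ∂G₁/∂v = 3*u*w - 4*w + 4
∇×G = (4*w, -3*u*v + 4*v - 7, 3*u*w - 4*w + 4)
At (3, -1, 1): (4, -2, 9).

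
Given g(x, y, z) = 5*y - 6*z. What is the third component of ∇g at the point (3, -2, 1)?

-6

(∇g)_3 = ∂g/∂z = -6
At (3, -2, 1): -6.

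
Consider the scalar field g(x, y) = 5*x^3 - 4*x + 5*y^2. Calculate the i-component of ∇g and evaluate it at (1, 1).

11

(∇g)_1 = ∂g/∂x = 15*x^2 - 4
At (1, 1): 11.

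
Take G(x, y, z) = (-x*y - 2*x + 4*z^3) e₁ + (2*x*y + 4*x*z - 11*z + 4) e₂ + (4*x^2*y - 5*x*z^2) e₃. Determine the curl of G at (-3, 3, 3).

(∇×G)₁ = ∂G₃/∂y − ∂G₂/∂z = 4*x^2 - 4*x + 11
(∇×G)₂ = ∂G₁/∂z − ∂G₃/∂x = -8*x*y + 17*z^2
(∇×G)₃ = ∂G₂/∂x − ∂G₁/∂y = x + 2*y + 4*z
∇×G = (4*x^2 - 4*x + 11, -8*x*y + 17*z^2, x + 2*y + 4*z)
At (-3, 3, 3): (59, 225, 15).

(59, 225, 15)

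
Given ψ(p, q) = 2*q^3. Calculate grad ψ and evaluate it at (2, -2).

(0, 24)

∂ψ/∂p = 0
∂ψ/∂q = 6*q^2
∇ψ = (0, 6*q^2)
At (2, -2): (0, 24).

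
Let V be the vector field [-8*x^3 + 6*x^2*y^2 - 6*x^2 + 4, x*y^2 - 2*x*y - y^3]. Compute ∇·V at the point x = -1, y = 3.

∂V₁/∂x = -24*x^2 + 12*x*y^2 - 12*x
∂V₂/∂y = 2*x*y - 2*x - 3*y^2
∇·V = -24*x^2 + 12*x*y^2 + 2*x*y - 14*x - 3*y^2
At (-1, 3): -151.

-151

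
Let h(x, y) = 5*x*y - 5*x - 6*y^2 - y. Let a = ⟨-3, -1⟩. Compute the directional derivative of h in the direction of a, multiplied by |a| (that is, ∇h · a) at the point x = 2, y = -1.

∂h/∂x = 5*y - 5
∂h/∂y = 5*x - 12*y - 1
∇h at (2, -1) = (-10, 21)
∇h · a = (-10)(-3) + (21)(-1) = 9

9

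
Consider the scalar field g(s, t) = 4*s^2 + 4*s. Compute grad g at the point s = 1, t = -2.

(12, 0)

∂g/∂s = 8*s + 4
∂g/∂t = 0
∇g = (8*s + 4, 0)
At (1, -2): (12, 0).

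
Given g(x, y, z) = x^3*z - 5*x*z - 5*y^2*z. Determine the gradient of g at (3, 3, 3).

(66, -90, -33)

∂g/∂x = 3*x^2*z - 5*z
∂g/∂y = -10*y*z
∂g/∂z = x^3 - 5*x - 5*y^2
∇g = (3*x^2*z - 5*z, -10*y*z, x^3 - 5*x - 5*y^2)
At (3, 3, 3): (66, -90, -33).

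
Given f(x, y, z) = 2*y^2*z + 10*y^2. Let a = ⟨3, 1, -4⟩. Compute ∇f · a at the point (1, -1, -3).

∂f/∂x = 0
∂f/∂y = 4*y*z + 20*y
∂f/∂z = 2*y^2
∇f at (1, -1, -3) = (0, -8, 2)
∇f · a = (0)(3) + (-8)(1) + (2)(-4) = -16

-16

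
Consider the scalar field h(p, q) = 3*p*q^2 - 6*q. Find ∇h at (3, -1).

∂h/∂p = 3*q^2
∂h/∂q = 6*p*q - 6
∇h = (3*q^2, 6*p*q - 6)
At (3, -1): (3, -24).

(3, -24)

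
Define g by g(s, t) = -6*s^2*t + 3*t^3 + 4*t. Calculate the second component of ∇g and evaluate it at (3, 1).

(∇g)_2 = ∂g/∂t = -6*s^2 + 9*t^2 + 4
At (3, 1): -41.

-41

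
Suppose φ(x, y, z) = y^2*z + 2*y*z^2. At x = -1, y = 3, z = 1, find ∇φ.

(0, 8, 21)

∂φ/∂x = 0
∂φ/∂y = 2*y*z + 2*z^2
∂φ/∂z = y^2 + 4*y*z
∇φ = (0, 2*y*z + 2*z^2, y^2 + 4*y*z)
At (-1, 3, 1): (0, 8, 21).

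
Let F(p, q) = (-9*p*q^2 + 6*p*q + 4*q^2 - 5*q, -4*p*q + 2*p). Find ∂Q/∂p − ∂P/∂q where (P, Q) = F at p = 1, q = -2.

-11

∂F₂/∂p = -4*q + 2
∂F₁/∂q = -18*p*q + 6*p + 8*q - 5
Scalar curl = 18*p*q - 6*p - 12*q + 7
At (1, -2): -11.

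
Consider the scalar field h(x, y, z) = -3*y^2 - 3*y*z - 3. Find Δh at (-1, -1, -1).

-6

∂²h/∂x² = 0
∂²h/∂y² = -6
∂²h/∂z² = 0
∇²h = -6
At (-1, -1, -1): -6.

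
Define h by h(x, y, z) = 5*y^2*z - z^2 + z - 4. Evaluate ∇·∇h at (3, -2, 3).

28

∂²h/∂x² = 0
∂²h/∂y² = 10*z
∂²h/∂z² = -2
∇²h = 10*z - 2
At (3, -2, 3): 28.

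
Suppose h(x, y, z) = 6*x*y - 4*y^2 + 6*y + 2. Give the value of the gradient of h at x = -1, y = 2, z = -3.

∂h/∂x = 6*y
∂h/∂y = 6*x - 8*y + 6
∂h/∂z = 0
∇h = (6*y, 6*x - 8*y + 6, 0)
At (-1, 2, -3): (12, -16, 0).

(12, -16, 0)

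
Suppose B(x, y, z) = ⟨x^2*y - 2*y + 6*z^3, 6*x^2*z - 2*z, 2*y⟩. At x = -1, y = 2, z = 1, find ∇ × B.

(∇×B)₁ = ∂B₃/∂y − ∂B₂/∂z = -6*x^2 + 4
(∇×B)₂ = ∂B₁/∂z − ∂B₃/∂x = 18*z^2
(∇×B)₃ = ∂B₂/∂x − ∂B₁/∂y = -x^2 + 12*x*z + 2
∇×B = (-6*x^2 + 4, 18*z^2, -x^2 + 12*x*z + 2)
At (-1, 2, 1): (-2, 18, -11).

(-2, 18, -11)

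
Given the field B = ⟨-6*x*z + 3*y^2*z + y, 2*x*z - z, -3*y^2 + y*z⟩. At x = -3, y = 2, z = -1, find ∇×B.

(-6, 30, 9)

(∇×B)₁ = ∂B₃/∂y − ∂B₂/∂z = -2*x - 6*y + z + 1
(∇×B)₂ = ∂B₁/∂z − ∂B₃/∂x = -6*x + 3*y^2
(∇×B)₃ = ∂B₂/∂x − ∂B₁/∂y = -6*y*z + 2*z - 1
∇×B = (-2*x - 6*y + z + 1, -6*x + 3*y^2, -6*y*z + 2*z - 1)
At (-3, 2, -1): (-6, 30, 9).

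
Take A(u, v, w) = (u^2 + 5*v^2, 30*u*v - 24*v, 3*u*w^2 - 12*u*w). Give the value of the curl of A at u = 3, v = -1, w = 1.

(0, 9, -20)

(∇×A)₁ = ∂A₃/∂v − ∂A₂/∂w = 0
(∇×A)₂ = ∂A₁/∂w − ∂A₃/∂u = -3*w^2 + 12*w
(∇×A)₃ = ∂A₂/∂u − ∂A₁/∂v = 20*v
∇×A = (0, -3*w^2 + 12*w, 20*v)
At (3, -1, 1): (0, 9, -20).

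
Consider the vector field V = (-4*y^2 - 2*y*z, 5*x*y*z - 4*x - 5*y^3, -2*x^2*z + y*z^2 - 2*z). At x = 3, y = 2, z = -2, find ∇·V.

-118

∂V₁/∂x = 0
∂V₂/∂y = 5*x*z - 15*y^2
∂V₃/∂z = -2*x^2 + 2*y*z - 2
∇·V = -2*x^2 + 5*x*z - 15*y^2 + 2*y*z - 2
At (3, 2, -2): -118.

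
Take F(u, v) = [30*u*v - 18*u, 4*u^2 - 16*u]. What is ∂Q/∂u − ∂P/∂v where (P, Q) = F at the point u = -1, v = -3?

6

∂F₂/∂u = 8*u - 16
∂F₁/∂v = 30*u
Scalar curl = -22*u - 16
At (-1, -3): 6.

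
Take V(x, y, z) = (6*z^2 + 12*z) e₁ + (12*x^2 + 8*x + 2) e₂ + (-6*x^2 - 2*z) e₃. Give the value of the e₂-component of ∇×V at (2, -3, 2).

60

(∇×V)_2 = ∂V₁/∂z − ∂V₃/∂x
= 12*z + 12 − (-12*x)
= 12*x + 12*z + 12
At (2, -3, 2): 60.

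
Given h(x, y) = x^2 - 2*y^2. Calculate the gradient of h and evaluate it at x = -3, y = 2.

(-6, -8)

∂h/∂x = 2*x
∂h/∂y = -4*y
∇h = (2*x, -4*y)
At (-3, 2): (-6, -8).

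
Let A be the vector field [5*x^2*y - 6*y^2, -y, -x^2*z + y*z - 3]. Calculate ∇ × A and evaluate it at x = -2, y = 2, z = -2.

(∇×A)₁ = ∂A₃/∂y − ∂A₂/∂z = z
(∇×A)₂ = ∂A₁/∂z − ∂A₃/∂x = 2*x*z
(∇×A)₃ = ∂A₂/∂x − ∂A₁/∂y = -5*x^2 + 12*y
∇×A = (z, 2*x*z, -5*x^2 + 12*y)
At (-2, 2, -2): (-2, 8, 4).

(-2, 8, 4)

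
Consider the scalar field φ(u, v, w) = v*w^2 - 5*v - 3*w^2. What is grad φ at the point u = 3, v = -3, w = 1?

(0, -4, -12)

∂φ/∂u = 0
∂φ/∂v = w^2 - 5
∂φ/∂w = 2*v*w - 6*w
∇φ = (0, w^2 - 5, 2*v*w - 6*w)
At (3, -3, 1): (0, -4, -12).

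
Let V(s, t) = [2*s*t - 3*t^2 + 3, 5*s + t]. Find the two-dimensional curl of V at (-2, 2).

∂V₂/∂s = 5
∂V₁/∂t = 2*s - 6*t
Scalar curl = -2*s + 6*t + 5
At (-2, 2): 21.

21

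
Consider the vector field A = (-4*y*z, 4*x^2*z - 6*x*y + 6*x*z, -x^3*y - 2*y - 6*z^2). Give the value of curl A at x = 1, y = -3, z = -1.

(∇×A)₁ = ∂A₃/∂y − ∂A₂/∂z = -x^3 - 4*x^2 - 6*x - 2
(∇×A)₂ = ∂A₁/∂z − ∂A₃/∂x = 3*x^2*y - 4*y
(∇×A)₃ = ∂A₂/∂x − ∂A₁/∂y = 8*x*z - 6*y + 10*z
∇×A = (-x^3 - 4*x^2 - 6*x - 2, 3*x^2*y - 4*y, 8*x*z - 6*y + 10*z)
At (1, -3, -1): (-13, 3, 0).

(-13, 3, 0)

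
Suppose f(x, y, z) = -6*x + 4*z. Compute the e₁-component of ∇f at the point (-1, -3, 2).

-6

(∇f)_1 = ∂f/∂x = -6
At (-1, -3, 2): -6.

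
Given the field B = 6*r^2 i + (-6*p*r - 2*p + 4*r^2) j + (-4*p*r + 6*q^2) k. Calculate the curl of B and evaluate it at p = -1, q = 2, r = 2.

(∇×B)₁ = ∂B₃/∂q − ∂B₂/∂r = 6*p + 12*q - 8*r
(∇×B)₂ = ∂B₁/∂r − ∂B₃/∂p = 16*r
(∇×B)₃ = ∂B₂/∂p − ∂B₁/∂q = -6*r - 2
∇×B = (6*p + 12*q - 8*r, 16*r, -6*r - 2)
At (-1, 2, 2): (2, 32, -14).

(2, 32, -14)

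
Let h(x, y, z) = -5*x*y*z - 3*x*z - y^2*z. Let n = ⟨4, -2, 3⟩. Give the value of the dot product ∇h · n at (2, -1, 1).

∂h/∂x = -5*y*z - 3*z
∂h/∂y = -5*x*z - 2*y*z
∂h/∂z = -5*x*y - 3*x - y^2
∇h at (2, -1, 1) = (2, -8, 3)
∇h · n = (2)(4) + (-8)(-2) + (3)(3) = 33

33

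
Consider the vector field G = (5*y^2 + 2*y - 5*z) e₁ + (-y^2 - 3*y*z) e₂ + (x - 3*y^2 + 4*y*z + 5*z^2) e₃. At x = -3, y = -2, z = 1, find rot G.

(10, -6, 18)

(∇×G)₁ = ∂G₃/∂y − ∂G₂/∂z = -3*y + 4*z
(∇×G)₂ = ∂G₁/∂z − ∂G₃/∂x = -6
(∇×G)₃ = ∂G₂/∂x − ∂G₁/∂y = -10*y - 2
∇×G = (-3*y + 4*z, -6, -10*y - 2)
At (-3, -2, 1): (10, -6, 18).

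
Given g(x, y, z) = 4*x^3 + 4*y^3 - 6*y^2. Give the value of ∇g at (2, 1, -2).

(48, 0, 0)

∂g/∂x = 12*x^2
∂g/∂y = 12*y^2 - 12*y
∂g/∂z = 0
∇g = (12*x^2, 12*y^2 - 12*y, 0)
At (2, 1, -2): (48, 0, 0).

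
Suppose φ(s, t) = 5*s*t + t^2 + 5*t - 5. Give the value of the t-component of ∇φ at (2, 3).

21

(∇φ)_2 = ∂φ/∂t = 5*s + 2*t + 5
At (2, 3): 21.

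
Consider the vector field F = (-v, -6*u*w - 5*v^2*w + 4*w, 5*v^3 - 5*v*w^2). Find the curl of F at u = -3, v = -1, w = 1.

(-7, 0, -5)

(∇×F)₁ = ∂F₃/∂v − ∂F₂/∂w = 6*u + 20*v^2 - 5*w^2 - 4
(∇×F)₂ = ∂F₁/∂w − ∂F₃/∂u = 0
(∇×F)₃ = ∂F₂/∂u − ∂F₁/∂v = -6*w + 1
∇×F = (6*u + 20*v^2 - 5*w^2 - 4, 0, -6*w + 1)
At (-3, -1, 1): (-7, 0, -5).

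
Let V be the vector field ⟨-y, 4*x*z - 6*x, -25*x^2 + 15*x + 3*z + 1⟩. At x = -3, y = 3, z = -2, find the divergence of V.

∂V₁/∂x = 0
∂V₂/∂y = 0
∂V₃/∂z = 3
∇·V = 3
At (-3, 3, -2): 3.

3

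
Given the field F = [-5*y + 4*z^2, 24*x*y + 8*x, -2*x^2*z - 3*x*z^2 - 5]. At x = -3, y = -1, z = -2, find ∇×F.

(0, 20, -11)

(∇×F)₁ = ∂F₃/∂y − ∂F₂/∂z = 0
(∇×F)₂ = ∂F₁/∂z − ∂F₃/∂x = 4*x*z + 3*z^2 + 8*z
(∇×F)₃ = ∂F₂/∂x − ∂F₁/∂y = 24*y + 13
∇×F = (0, 4*x*z + 3*z^2 + 8*z, 24*y + 13)
At (-3, -1, -2): (0, 20, -11).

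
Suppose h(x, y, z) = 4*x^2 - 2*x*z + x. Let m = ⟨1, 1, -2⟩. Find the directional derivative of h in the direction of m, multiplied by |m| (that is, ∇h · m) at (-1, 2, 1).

-13

∂h/∂x = 8*x - 2*z + 1
∂h/∂y = 0
∂h/∂z = -2*x
∇h at (-1, 2, 1) = (-9, 0, 2)
∇h · m = (-9)(1) + (0)(1) + (2)(-2) = -13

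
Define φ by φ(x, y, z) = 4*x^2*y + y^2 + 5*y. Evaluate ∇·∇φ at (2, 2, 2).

∂²φ/∂x² = 8*y
∂²φ/∂y² = 2
∂²φ/∂z² = 0
∇²φ = 8*y + 2
At (2, 2, 2): 18.

18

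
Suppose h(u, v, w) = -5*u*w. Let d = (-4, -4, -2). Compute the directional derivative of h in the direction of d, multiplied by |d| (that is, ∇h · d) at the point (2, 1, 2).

60

∂h/∂u = -5*w
∂h/∂v = 0
∂h/∂w = -5*u
∇h at (2, 1, 2) = (-10, 0, -10)
∇h · d = (-10)(-4) + (0)(-4) + (-10)(-2) = 60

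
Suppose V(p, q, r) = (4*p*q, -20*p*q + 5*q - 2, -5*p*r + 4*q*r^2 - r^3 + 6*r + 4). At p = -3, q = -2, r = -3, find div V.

99

∂V₁/∂p = 4*q
∂V₂/∂q = -20*p + 5
∂V₃/∂r = -5*p + 8*q*r - 3*r^2 + 6
∇·V = -25*p + 8*q*r + 4*q - 3*r^2 + 11
At (-3, -2, -3): 99.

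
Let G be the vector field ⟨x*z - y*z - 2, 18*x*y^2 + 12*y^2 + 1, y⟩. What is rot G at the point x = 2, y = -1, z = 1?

(1, 3, 19)

(∇×G)₁ = ∂G₃/∂y − ∂G₂/∂z = 1
(∇×G)₂ = ∂G₁/∂z − ∂G₃/∂x = x - y
(∇×G)₃ = ∂G₂/∂x − ∂G₁/∂y = 18*y^2 + z
∇×G = (1, x - y, 18*y^2 + z)
At (2, -1, 1): (1, 3, 19).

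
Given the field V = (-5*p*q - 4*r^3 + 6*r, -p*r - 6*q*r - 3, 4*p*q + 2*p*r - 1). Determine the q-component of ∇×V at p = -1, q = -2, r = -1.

(∇×V)_2 = ∂V₁/∂r − ∂V₃/∂p
= -12*r^2 + 6 − (4*q + 2*r)
= -4*q - 12*r^2 - 2*r + 6
At (-1, -2, -1): 4.

4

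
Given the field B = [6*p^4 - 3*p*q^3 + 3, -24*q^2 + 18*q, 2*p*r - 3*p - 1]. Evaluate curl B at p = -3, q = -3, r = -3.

(0, 9, -243)

(∇×B)₁ = ∂B₃/∂q − ∂B₂/∂r = 0
(∇×B)₂ = ∂B₁/∂r − ∂B₃/∂p = -2*r + 3
(∇×B)₃ = ∂B₂/∂p − ∂B₁/∂q = 9*p*q^2
∇×B = (0, -2*r + 3, 9*p*q^2)
At (-3, -3, -3): (0, 9, -243).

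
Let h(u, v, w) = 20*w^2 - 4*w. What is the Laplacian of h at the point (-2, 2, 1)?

∂²h/∂u² = 0
∂²h/∂v² = 0
∂²h/∂w² = 40
∇²h = 40
At (-2, 2, 1): 40.

40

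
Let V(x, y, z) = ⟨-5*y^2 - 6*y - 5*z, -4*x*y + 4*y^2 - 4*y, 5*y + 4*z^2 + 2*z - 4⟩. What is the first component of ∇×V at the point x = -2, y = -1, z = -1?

(∇×V)_1 = ∂V₃/∂y − ∂V₂/∂z
= 5 − (0)
= 5
At (-2, -1, -1): 5.

5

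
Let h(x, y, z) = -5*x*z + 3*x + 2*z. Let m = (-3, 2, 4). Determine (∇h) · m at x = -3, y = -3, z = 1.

∂h/∂x = -5*z + 3
∂h/∂y = 0
∂h/∂z = -5*x + 2
∇h at (-3, -3, 1) = (-2, 0, 17)
∇h · m = (-2)(-3) + (0)(2) + (17)(4) = 74

74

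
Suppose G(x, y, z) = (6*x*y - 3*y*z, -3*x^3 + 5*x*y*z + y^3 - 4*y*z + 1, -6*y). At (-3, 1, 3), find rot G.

(∇×G)₁ = ∂G₃/∂y − ∂G₂/∂z = -5*x*y + 4*y - 6
(∇×G)₂ = ∂G₁/∂z − ∂G₃/∂x = -3*y
(∇×G)₃ = ∂G₂/∂x − ∂G₁/∂y = -9*x^2 - 6*x + 5*y*z + 3*z
∇×G = (-5*x*y + 4*y - 6, -3*y, -9*x^2 - 6*x + 5*y*z + 3*z)
At (-3, 1, 3): (13, -3, -39).

(13, -3, -39)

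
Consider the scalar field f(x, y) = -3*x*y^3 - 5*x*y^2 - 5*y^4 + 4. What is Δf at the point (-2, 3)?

∂²f/∂x² = 0
∂²f/∂y² = -2*(9*x*y + 5*x + 30*y^2)
∇²f = -18*x*y - 10*x - 60*y^2
At (-2, 3): -412.

-412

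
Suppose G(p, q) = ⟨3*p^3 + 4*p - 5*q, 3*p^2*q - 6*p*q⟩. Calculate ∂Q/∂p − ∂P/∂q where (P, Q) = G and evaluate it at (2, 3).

23

∂G₂/∂p = 6*p*q - 6*q
∂G₁/∂q = -5
Scalar curl = 6*p*q - 6*q + 5
At (2, 3): 23.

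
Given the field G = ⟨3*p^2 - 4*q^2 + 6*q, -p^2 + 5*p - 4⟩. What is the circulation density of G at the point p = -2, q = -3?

∂G₂/∂p = -2*p + 5
∂G₁/∂q = -8*q + 6
Scalar curl = -2*p + 8*q - 1
At (-2, -3): -21.

-21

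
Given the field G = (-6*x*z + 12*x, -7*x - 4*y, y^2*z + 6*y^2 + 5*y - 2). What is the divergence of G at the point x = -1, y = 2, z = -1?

∂G₁/∂x = -6*z + 12
∂G₂/∂y = -4
∂G₃/∂z = y^2
∇·G = y^2 - 6*z + 8
At (-1, 2, -1): 18.

18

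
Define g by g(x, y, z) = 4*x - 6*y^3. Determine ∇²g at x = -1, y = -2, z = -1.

∂²g/∂x² = 0
∂²g/∂y² = -36*y
∂²g/∂z² = 0
∇²g = -36*y
At (-1, -2, -1): 72.

72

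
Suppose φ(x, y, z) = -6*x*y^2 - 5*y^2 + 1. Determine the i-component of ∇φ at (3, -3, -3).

(∇φ)_1 = ∂φ/∂x = -6*y^2
At (3, -3, -3): -54.

-54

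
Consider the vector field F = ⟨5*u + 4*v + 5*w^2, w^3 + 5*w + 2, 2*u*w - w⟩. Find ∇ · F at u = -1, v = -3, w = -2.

∂F₁/∂u = 5
∂F₂/∂v = 0
∂F₃/∂w = 2*u - 1
∇·F = 2*u + 4
At (-1, -3, -2): 2.

2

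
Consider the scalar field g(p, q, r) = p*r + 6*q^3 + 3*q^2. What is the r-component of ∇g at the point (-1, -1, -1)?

-1

(∇g)_3 = ∂g/∂r = p
At (-1, -1, -1): -1.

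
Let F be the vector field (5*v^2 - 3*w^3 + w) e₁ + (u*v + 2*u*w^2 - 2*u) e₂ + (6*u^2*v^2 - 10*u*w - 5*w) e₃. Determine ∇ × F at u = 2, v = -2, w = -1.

(∇×F)₁ = ∂F₃/∂v − ∂F₂/∂w = 12*u^2*v - 4*u*w
(∇×F)₂ = ∂F₁/∂w − ∂F₃/∂u = -12*u*v^2 - 9*w^2 + 10*w + 1
(∇×F)₃ = ∂F₂/∂u − ∂F₁/∂v = -9*v + 2*w^2 - 2
∇×F = (12*u^2*v - 4*u*w, -12*u*v^2 - 9*w^2 + 10*w + 1, -9*v + 2*w^2 - 2)
At (2, -2, -1): (-88, -114, 18).

(-88, -114, 18)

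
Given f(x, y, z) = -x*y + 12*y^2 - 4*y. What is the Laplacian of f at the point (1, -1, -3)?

∂²f/∂x² = 0
∂²f/∂y² = 24
∂²f/∂z² = 0
∇²f = 24
At (1, -1, -3): 24.

24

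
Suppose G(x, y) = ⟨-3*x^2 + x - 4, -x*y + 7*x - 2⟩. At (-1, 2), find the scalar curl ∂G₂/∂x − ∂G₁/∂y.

∂G₂/∂x = -y + 7
∂G₁/∂y = 0
Scalar curl = -y + 7
At (-1, 2): 5.

5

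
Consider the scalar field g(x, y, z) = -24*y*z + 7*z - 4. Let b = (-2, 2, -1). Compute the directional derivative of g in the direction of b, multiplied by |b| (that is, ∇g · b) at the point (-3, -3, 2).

-175

∂g/∂x = 0
∂g/∂y = -24*z
∂g/∂z = -24*y + 7
∇g at (-3, -3, 2) = (0, -48, 79)
∇g · b = (0)(-2) + (-48)(2) + (79)(-1) = -175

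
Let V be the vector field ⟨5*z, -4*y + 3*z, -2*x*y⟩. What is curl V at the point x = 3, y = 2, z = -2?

(∇×V)₁ = ∂V₃/∂y − ∂V₂/∂z = -2*x - 3
(∇×V)₂ = ∂V₁/∂z − ∂V₃/∂x = 2*y + 5
(∇×V)₃ = ∂V₂/∂x − ∂V₁/∂y = 0
∇×V = (-2*x - 3, 2*y + 5, 0)
At (3, 2, -2): (-9, 9, 0).

(-9, 9, 0)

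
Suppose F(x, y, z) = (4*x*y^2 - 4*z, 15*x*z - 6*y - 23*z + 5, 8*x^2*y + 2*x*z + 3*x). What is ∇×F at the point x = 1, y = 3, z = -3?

(∇×F)₁ = ∂F₃/∂y − ∂F₂/∂z = 8*x^2 - 15*x + 23
(∇×F)₂ = ∂F₁/∂z − ∂F₃/∂x = -16*x*y - 2*z - 7
(∇×F)₃ = ∂F₂/∂x − ∂F₁/∂y = -8*x*y + 15*z
∇×F = (8*x^2 - 15*x + 23, -16*x*y - 2*z - 7, -8*x*y + 15*z)
At (1, 3, -3): (16, -49, -69).

(16, -49, -69)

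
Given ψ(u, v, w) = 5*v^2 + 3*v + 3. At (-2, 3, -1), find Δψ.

∂²ψ/∂u² = 0
∂²ψ/∂v² = 10
∂²ψ/∂w² = 0
∇²ψ = 10
At (-2, 3, -1): 10.

10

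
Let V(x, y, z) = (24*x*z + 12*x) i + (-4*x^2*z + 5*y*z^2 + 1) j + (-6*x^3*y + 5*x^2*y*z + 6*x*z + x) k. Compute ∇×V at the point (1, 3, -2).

(48, 149, 16)

(∇×V)₁ = ∂V₃/∂y − ∂V₂/∂z = -6*x^3 + 5*x^2*z + 4*x^2 - 10*y*z
(∇×V)₂ = ∂V₁/∂z − ∂V₃/∂x = 18*x^2*y - 10*x*y*z + 24*x - 6*z - 1
(∇×V)₃ = ∂V₂/∂x − ∂V₁/∂y = -8*x*z
∇×V = (-6*x^3 + 5*x^2*z + 4*x^2 - 10*y*z, 18*x^2*y - 10*x*y*z + 24*x - 6*z - 1, -8*x*z)
At (1, 3, -2): (48, 149, 16).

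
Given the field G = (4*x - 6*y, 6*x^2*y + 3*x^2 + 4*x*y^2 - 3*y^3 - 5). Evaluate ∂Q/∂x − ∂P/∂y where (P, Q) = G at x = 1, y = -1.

4

∂G₂/∂x = 12*x*y + 6*x + 4*y^2
∂G₁/∂y = -6
Scalar curl = 12*x*y + 6*x + 4*y^2 + 6
At (1, -1): 4.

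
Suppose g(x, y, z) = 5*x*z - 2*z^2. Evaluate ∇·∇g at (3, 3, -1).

-4

∂²g/∂x² = 0
∂²g/∂y² = 0
∂²g/∂z² = -4
∇²g = -4
At (3, 3, -1): -4.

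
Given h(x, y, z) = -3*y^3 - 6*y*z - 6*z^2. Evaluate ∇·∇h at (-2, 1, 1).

∂²h/∂x² = 0
∂²h/∂y² = -18*y
∂²h/∂z² = -12
∇²h = -18*y - 12
At (-2, 1, 1): -30.

-30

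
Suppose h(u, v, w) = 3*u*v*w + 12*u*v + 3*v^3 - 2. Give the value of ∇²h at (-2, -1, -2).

-18

∂²h/∂u² = 0
∂²h/∂v² = 18*v
∂²h/∂w² = 0
∇²h = 18*v
At (-2, -1, -2): -18.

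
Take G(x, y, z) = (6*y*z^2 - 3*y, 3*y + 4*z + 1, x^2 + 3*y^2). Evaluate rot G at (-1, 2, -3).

(∇×G)₁ = ∂G₃/∂y − ∂G₂/∂z = 6*y - 4
(∇×G)₂ = ∂G₁/∂z − ∂G₃/∂x = -2*x + 12*y*z
(∇×G)₃ = ∂G₂/∂x − ∂G₁/∂y = -6*z^2 + 3
∇×G = (6*y - 4, -2*x + 12*y*z, -6*z^2 + 3)
At (-1, 2, -3): (8, -70, -51).

(8, -70, -51)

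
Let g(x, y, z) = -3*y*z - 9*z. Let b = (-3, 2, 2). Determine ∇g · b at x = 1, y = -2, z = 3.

-24

∂g/∂x = 0
∂g/∂y = -3*z
∂g/∂z = -3*y - 9
∇g at (1, -2, 3) = (0, -9, -3)
∇g · b = (0)(-3) + (-9)(2) + (-3)(2) = -24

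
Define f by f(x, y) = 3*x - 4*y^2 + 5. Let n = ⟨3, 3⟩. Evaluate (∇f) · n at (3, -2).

57

∂f/∂x = 3
∂f/∂y = -8*y
∇f at (3, -2) = (3, 16)
∇f · n = (3)(3) + (16)(3) = 57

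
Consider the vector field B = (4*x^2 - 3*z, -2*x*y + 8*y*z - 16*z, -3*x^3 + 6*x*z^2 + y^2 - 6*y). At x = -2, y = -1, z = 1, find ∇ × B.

(∇×B)₁ = ∂B₃/∂y − ∂B₂/∂z = -6*y + 10
(∇×B)₂ = ∂B₁/∂z − ∂B₃/∂x = 9*x^2 - 6*z^2 - 3
(∇×B)₃ = ∂B₂/∂x − ∂B₁/∂y = -2*y
∇×B = (-6*y + 10, 9*x^2 - 6*z^2 - 3, -2*y)
At (-2, -1, 1): (16, 27, 2).

(16, 27, 2)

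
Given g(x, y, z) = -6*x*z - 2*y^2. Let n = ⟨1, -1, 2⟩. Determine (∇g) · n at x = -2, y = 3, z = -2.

∂g/∂x = -6*z
∂g/∂y = -4*y
∂g/∂z = -6*x
∇g at (-2, 3, -2) = (12, -12, 12)
∇g · n = (12)(1) + (-12)(-1) + (12)(2) = 48

48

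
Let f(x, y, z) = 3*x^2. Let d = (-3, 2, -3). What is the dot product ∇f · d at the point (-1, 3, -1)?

18

∂f/∂x = 6*x
∂f/∂y = 0
∂f/∂z = 0
∇f at (-1, 3, -1) = (-6, 0, 0)
∇f · d = (-6)(-3) + (0)(2) + (0)(-3) = 18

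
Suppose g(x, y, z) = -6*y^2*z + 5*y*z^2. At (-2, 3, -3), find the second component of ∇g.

(∇g)_2 = ∂g/∂y = -12*y*z + 5*z^2
At (-2, 3, -3): 153.

153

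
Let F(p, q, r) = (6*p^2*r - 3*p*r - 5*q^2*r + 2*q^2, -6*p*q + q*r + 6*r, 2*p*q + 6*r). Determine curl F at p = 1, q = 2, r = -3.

(-6, -21, -80)

(∇×F)₁ = ∂F₃/∂q − ∂F₂/∂r = 2*p - q - 6
(∇×F)₂ = ∂F₁/∂r − ∂F₃/∂p = 6*p^2 - 3*p - 5*q^2 - 2*q
(∇×F)₃ = ∂F₂/∂p − ∂F₁/∂q = 10*q*r - 10*q
∇×F = (2*p - q - 6, 6*p^2 - 3*p - 5*q^2 - 2*q, 10*q*r - 10*q)
At (1, 2, -3): (-6, -21, -80).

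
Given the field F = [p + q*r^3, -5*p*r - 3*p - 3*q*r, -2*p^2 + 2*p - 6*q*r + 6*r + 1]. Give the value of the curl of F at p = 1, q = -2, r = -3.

(∇×F)₁ = ∂F₃/∂q − ∂F₂/∂r = 5*p + 3*q - 6*r
(∇×F)₂ = ∂F₁/∂r − ∂F₃/∂p = 4*p + 3*q*r^2 - 2
(∇×F)₃ = ∂F₂/∂p − ∂F₁/∂q = -r^3 - 5*r - 3
∇×F = (5*p + 3*q - 6*r, 4*p + 3*q*r^2 - 2, -r^3 - 5*r - 3)
At (1, -2, -3): (17, -52, 39).

(17, -52, 39)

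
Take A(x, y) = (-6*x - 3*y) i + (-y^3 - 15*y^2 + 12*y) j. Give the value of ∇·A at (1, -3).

∂A₁/∂x = -6
∂A₂/∂y = -3*y^2 - 30*y + 12
∇·A = -3*y^2 - 30*y + 6
At (1, -3): 69.

69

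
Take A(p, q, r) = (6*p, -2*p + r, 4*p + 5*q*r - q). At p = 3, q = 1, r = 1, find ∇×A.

(3, -4, -2)

(∇×A)₁ = ∂A₃/∂q − ∂A₂/∂r = 5*r - 2
(∇×A)₂ = ∂A₁/∂r − ∂A₃/∂p = -4
(∇×A)₃ = ∂A₂/∂p − ∂A₁/∂q = -2
∇×A = (5*r - 2, -4, -2)
At (3, 1, 1): (3, -4, -2).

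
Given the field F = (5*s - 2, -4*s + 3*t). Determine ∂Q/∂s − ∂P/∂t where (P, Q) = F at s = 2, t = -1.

-4

∂F₂/∂s = -4
∂F₁/∂t = 0
Scalar curl = -4
At (2, -1): -4.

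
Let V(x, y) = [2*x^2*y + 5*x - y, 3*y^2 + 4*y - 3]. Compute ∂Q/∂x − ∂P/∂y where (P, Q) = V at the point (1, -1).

∂V₂/∂x = 0
∂V₁/∂y = 2*x^2 - 1
Scalar curl = -2*x^2 + 1
At (1, -1): -1.

-1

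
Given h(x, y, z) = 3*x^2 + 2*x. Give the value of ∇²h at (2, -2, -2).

6

∂²h/∂x² = 6
∂²h/∂y² = 0
∂²h/∂z² = 0
∇²h = 6
At (2, -2, -2): 6.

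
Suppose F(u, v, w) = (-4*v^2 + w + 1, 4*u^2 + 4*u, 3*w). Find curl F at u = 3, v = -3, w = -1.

(∇×F)₁ = ∂F₃/∂v − ∂F₂/∂w = 0
(∇×F)₂ = ∂F₁/∂w − ∂F₃/∂u = 1
(∇×F)₃ = ∂F₂/∂u − ∂F₁/∂v = 8*u + 8*v + 4
∇×F = (0, 1, 8*u + 8*v + 4)
At (3, -3, -1): (0, 1, 4).

(0, 1, 4)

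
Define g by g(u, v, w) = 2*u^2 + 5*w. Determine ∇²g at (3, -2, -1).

∂²g/∂u² = 4
∂²g/∂v² = 0
∂²g/∂w² = 0
∇²g = 4
At (3, -2, -1): 4.

4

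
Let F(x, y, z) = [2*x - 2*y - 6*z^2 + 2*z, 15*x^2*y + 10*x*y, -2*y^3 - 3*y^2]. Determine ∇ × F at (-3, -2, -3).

(∇×F)₁ = ∂F₃/∂y − ∂F₂/∂z = -6*y^2 - 6*y
(∇×F)₂ = ∂F₁/∂z − ∂F₃/∂x = -12*z + 2
(∇×F)₃ = ∂F₂/∂x − ∂F₁/∂y = 30*x*y + 10*y + 2
∇×F = (-6*y^2 - 6*y, -12*z + 2, 30*x*y + 10*y + 2)
At (-3, -2, -3): (-12, 38, 162).

(-12, 38, 162)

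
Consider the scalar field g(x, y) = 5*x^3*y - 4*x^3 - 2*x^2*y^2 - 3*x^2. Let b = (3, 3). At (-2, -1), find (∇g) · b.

∂g/∂x = 15*x^2*y - 12*x^2 - 4*x*y^2 - 6*x
∂g/∂y = 5*x^3 - 4*x^2*y
∇g at (-2, -1) = (-88, -24)
∇g · b = (-88)(3) + (-24)(3) = -336

-336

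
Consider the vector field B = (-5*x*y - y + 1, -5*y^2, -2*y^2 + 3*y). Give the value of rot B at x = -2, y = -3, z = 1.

(15, 0, -9)

(∇×B)₁ = ∂B₃/∂y − ∂B₂/∂z = -4*y + 3
(∇×B)₂ = ∂B₁/∂z − ∂B₃/∂x = 0
(∇×B)₃ = ∂B₂/∂x − ∂B₁/∂y = 5*x + 1
∇×B = (-4*y + 3, 0, 5*x + 1)
At (-2, -3, 1): (15, 0, -9).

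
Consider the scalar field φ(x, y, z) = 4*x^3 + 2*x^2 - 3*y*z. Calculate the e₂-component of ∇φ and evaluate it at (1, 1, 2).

-6

(∇φ)_2 = ∂φ/∂y = -3*z
At (1, 1, 2): -6.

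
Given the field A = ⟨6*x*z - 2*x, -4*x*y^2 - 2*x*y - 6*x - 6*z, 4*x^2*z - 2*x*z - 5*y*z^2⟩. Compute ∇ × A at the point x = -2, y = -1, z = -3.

(-39, -66, -8)

(∇×A)₁ = ∂A₃/∂y − ∂A₂/∂z = -5*z^2 + 6
(∇×A)₂ = ∂A₁/∂z − ∂A₃/∂x = -8*x*z + 6*x + 2*z
(∇×A)₃ = ∂A₂/∂x − ∂A₁/∂y = -4*y^2 - 2*y - 6
∇×A = (-5*z^2 + 6, -8*x*z + 6*x + 2*z, -4*y^2 - 2*y - 6)
At (-2, -1, -3): (-39, -66, -8).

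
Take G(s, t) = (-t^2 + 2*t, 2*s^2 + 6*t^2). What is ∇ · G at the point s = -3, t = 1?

12

∂G₁/∂s = 0
∂G₂/∂t = 12*t
∇·G = 12*t
At (-3, 1): 12.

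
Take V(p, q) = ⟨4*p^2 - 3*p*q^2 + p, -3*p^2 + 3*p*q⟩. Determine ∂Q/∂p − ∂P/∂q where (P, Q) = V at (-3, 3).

∂V₂/∂p = -6*p + 3*q
∂V₁/∂q = -6*p*q
Scalar curl = 6*p*q - 6*p + 3*q
At (-3, 3): -27.

-27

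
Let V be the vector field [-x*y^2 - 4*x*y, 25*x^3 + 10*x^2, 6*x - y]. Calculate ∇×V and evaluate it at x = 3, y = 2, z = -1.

(-1, -6, 759)

(∇×V)₁ = ∂V₃/∂y − ∂V₂/∂z = -1
(∇×V)₂ = ∂V₁/∂z − ∂V₃/∂x = -6
(∇×V)₃ = ∂V₂/∂x − ∂V₁/∂y = 75*x^2 + 2*x*y + 24*x
∇×V = (-1, -6, 75*x^2 + 2*x*y + 24*x)
At (3, 2, -1): (-1, -6, 759).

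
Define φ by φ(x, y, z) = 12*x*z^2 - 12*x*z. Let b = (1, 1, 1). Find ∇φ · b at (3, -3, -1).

-84

∂φ/∂x = 12*z^2 - 12*z
∂φ/∂y = 0
∂φ/∂z = 24*x*z - 12*x
∇φ at (3, -3, -1) = (24, 0, -108)
∇φ · b = (24)(1) + (0)(1) + (-108)(1) = -84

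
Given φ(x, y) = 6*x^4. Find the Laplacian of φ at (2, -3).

288

∂²φ/∂x² = 72*x^2
∂²φ/∂y² = 0
∇²φ = 72*x^2
At (2, -3): 288.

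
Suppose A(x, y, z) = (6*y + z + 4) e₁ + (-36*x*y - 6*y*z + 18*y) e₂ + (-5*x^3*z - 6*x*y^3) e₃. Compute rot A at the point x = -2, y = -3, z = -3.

(∇×A)₁ = ∂A₃/∂y − ∂A₂/∂z = -18*x*y^2 + 6*y
(∇×A)₂ = ∂A₁/∂z − ∂A₃/∂x = 15*x^2*z + 6*y^3 + 1
(∇×A)₃ = ∂A₂/∂x − ∂A₁/∂y = -36*y - 6
∇×A = (-18*x*y^2 + 6*y, 15*x^2*z + 6*y^3 + 1, -36*y - 6)
At (-2, -3, -3): (306, -341, 102).

(306, -341, 102)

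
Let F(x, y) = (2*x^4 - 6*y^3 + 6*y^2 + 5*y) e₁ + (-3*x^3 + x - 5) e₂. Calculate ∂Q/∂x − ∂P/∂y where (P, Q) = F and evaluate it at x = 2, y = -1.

∂F₂/∂x = -9*x^2 + 1
∂F₁/∂y = -18*y^2 + 12*y + 5
Scalar curl = -9*x^2 + 18*y^2 - 12*y - 4
At (2, -1): -10.

-10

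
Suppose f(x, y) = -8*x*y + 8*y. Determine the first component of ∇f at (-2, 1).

(∇f)_1 = ∂f/∂x = -8*y
At (-2, 1): -8.

-8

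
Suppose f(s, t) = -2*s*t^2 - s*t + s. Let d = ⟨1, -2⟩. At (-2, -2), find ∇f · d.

23

∂f/∂s = -2*t^2 - t + 1
∂f/∂t = -4*s*t - s
∇f at (-2, -2) = (-5, -14)
∇f · d = (-5)(1) + (-14)(-2) = 23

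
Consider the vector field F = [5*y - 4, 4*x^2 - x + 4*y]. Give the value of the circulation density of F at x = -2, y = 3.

-22

∂F₂/∂x = 8*x - 1
∂F₁/∂y = 5
Scalar curl = 8*x - 6
At (-2, 3): -22.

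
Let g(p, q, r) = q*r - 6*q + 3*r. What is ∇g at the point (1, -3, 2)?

∂g/∂p = 0
∂g/∂q = r - 6
∂g/∂r = q + 3
∇g = (0, r - 6, q + 3)
At (1, -3, 2): (0, -4, 0).

(0, -4, 0)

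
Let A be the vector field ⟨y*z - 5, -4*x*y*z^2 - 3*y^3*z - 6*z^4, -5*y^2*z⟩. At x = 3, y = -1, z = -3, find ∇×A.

(∇×A)₁ = ∂A₃/∂y − ∂A₂/∂z = 8*x*y*z + 3*y^3 - 10*y*z + 24*z^3
(∇×A)₂ = ∂A₁/∂z − ∂A₃/∂x = y
(∇×A)₃ = ∂A₂/∂x − ∂A₁/∂y = -4*y*z^2 - z
∇×A = (8*x*y*z + 3*y^3 - 10*y*z + 24*z^3, y, -4*y*z^2 - z)
At (3, -1, -3): (-609, -1, 39).

(-609, -1, 39)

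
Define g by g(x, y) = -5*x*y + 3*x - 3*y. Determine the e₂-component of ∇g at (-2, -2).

(∇g)_2 = ∂g/∂y = -5*x - 3
At (-2, -2): 7.

7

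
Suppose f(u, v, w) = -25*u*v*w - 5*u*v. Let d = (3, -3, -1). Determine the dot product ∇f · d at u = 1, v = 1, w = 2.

25

∂f/∂u = -25*v*w - 5*v
∂f/∂v = -25*u*w - 5*u
∂f/∂w = -25*u*v
∇f at (1, 1, 2) = (-55, -55, -25)
∇f · d = (-55)(3) + (-55)(-3) + (-25)(-1) = 25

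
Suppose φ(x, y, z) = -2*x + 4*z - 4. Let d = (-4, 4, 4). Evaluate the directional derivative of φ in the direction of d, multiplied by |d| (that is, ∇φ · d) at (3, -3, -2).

∂φ/∂x = -2
∂φ/∂y = 0
∂φ/∂z = 4
∇φ at (3, -3, -2) = (-2, 0, 4)
∇φ · d = (-2)(-4) + (0)(4) + (4)(4) = 24

24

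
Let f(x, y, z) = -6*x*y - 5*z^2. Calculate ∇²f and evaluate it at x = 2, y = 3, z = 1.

∂²f/∂x² = 0
∂²f/∂y² = 0
∂²f/∂z² = -10
∇²f = -10
At (2, 3, 1): -10.

-10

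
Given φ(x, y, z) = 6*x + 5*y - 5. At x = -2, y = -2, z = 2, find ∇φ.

∂φ/∂x = 6
∂φ/∂y = 5
∂φ/∂z = 0
∇φ = (6, 5, 0)
At (-2, -2, 2): (6, 5, 0).

(6, 5, 0)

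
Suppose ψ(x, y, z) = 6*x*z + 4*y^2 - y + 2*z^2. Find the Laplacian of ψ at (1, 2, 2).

∂²ψ/∂x² = 0
∂²ψ/∂y² = 8
∂²ψ/∂z² = 4
∇²ψ = 12
At (1, 2, 2): 12.

12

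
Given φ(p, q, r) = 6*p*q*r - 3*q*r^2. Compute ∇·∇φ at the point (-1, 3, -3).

-18

∂²φ/∂p² = 0
∂²φ/∂q² = 0
∂²φ/∂r² = -6*q
∇²φ = -6*q
At (-1, 3, -3): -18.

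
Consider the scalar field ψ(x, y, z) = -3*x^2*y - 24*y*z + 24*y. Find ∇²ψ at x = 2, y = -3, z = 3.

∂²ψ/∂x² = -6*y
∂²ψ/∂y² = 0
∂²ψ/∂z² = 0
∇²ψ = -6*y
At (2, -3, 3): 18.

18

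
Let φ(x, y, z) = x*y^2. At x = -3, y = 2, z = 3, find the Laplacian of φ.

-6

∂²φ/∂x² = 0
∂²φ/∂y² = 2*x
∂²φ/∂z² = 0
∇²φ = 2*x
At (-3, 2, 3): -6.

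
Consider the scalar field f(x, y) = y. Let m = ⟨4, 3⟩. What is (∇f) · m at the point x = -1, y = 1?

∂f/∂x = 0
∂f/∂y = 1
∇f at (-1, 1) = (0, 1)
∇f · m = (0)(4) + (1)(3) = 3

3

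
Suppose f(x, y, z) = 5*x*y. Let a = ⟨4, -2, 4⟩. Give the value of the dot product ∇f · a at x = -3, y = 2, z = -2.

∂f/∂x = 5*y
∂f/∂y = 5*x
∂f/∂z = 0
∇f at (-3, 2, -2) = (10, -15, 0)
∇f · a = (10)(4) + (-15)(-2) + (0)(4) = 70

70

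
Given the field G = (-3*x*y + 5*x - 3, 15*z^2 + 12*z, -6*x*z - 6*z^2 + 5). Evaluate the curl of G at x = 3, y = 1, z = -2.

(∇×G)₁ = ∂G₃/∂y − ∂G₂/∂z = -30*z - 12
(∇×G)₂ = ∂G₁/∂z − ∂G₃/∂x = 6*z
(∇×G)₃ = ∂G₂/∂x − ∂G₁/∂y = 3*x
∇×G = (-30*z - 12, 6*z, 3*x)
At (3, 1, -2): (48, -12, 9).

(48, -12, 9)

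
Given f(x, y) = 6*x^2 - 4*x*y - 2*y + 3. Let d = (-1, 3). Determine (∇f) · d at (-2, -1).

∂f/∂x = 12*x - 4*y
∂f/∂y = -4*x - 2
∇f at (-2, -1) = (-20, 6)
∇f · d = (-20)(-1) + (6)(3) = 38

38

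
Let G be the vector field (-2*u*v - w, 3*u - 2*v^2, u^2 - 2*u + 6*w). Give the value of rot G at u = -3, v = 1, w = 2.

(∇×G)₁ = ∂G₃/∂v − ∂G₂/∂w = 0
(∇×G)₂ = ∂G₁/∂w − ∂G₃/∂u = -2*u + 1
(∇×G)₃ = ∂G₂/∂u − ∂G₁/∂v = 2*u + 3
∇×G = (0, -2*u + 1, 2*u + 3)
At (-3, 1, 2): (0, 7, -3).

(0, 7, -3)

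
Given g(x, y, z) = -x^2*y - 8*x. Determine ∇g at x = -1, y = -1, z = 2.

∂g/∂x = -2*x*y - 8
∂g/∂y = -x^2
∂g/∂z = 0
∇g = (-2*x*y - 8, -x^2, 0)
At (-1, -1, 2): (-10, -1, 0).

(-10, -1, 0)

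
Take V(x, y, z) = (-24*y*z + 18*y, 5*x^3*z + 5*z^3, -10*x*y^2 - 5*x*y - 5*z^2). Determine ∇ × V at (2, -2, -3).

(-105, 78, -270)

(∇×V)₁ = ∂V₃/∂y − ∂V₂/∂z = -5*x^3 - 20*x*y - 5*x - 15*z^2
(∇×V)₂ = ∂V₁/∂z − ∂V₃/∂x = 10*y^2 - 19*y
(∇×V)₃ = ∂V₂/∂x − ∂V₁/∂y = 15*x^2*z + 24*z - 18
∇×V = (-5*x^3 - 20*x*y - 5*x - 15*z^2, 10*y^2 - 19*y, 15*x^2*z + 24*z - 18)
At (2, -2, -3): (-105, 78, -270).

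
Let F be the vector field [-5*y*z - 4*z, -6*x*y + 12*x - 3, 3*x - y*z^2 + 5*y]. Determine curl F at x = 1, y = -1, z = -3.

(-4, -2, 3)

(∇×F)₁ = ∂F₃/∂y − ∂F₂/∂z = -z^2 + 5
(∇×F)₂ = ∂F₁/∂z − ∂F₃/∂x = -5*y - 7
(∇×F)₃ = ∂F₂/∂x − ∂F₁/∂y = -6*y + 5*z + 12
∇×F = (-z^2 + 5, -5*y - 7, -6*y + 5*z + 12)
At (1, -1, -3): (-4, -2, 3).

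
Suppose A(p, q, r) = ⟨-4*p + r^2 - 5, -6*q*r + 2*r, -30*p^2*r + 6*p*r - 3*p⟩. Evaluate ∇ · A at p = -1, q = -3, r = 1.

∂A₁/∂p = -4
∂A₂/∂q = -6*r
∂A₃/∂r = -30*p^2 + 6*p
∇·A = -30*p^2 + 6*p - 6*r - 4
At (-1, -3, 1): -46.

-46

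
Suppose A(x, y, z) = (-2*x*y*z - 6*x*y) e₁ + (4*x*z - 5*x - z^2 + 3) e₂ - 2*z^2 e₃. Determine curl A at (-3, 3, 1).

(14, 18, -25)

(∇×A)₁ = ∂A₃/∂y − ∂A₂/∂z = -4*x + 2*z
(∇×A)₂ = ∂A₁/∂z − ∂A₃/∂x = -2*x*y
(∇×A)₃ = ∂A₂/∂x − ∂A₁/∂y = 2*x*z + 6*x + 4*z - 5
∇×A = (-4*x + 2*z, -2*x*y, 2*x*z + 6*x + 4*z - 5)
At (-3, 3, 1): (14, 18, -25).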